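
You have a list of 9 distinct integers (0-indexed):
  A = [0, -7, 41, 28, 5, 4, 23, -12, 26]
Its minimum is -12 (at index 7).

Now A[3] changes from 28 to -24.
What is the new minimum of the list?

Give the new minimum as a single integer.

Old min = -12 (at index 7)
Change: A[3] 28 -> -24
Changed element was NOT the old min.
  New min = min(old_min, new_val) = min(-12, -24) = -24

Answer: -24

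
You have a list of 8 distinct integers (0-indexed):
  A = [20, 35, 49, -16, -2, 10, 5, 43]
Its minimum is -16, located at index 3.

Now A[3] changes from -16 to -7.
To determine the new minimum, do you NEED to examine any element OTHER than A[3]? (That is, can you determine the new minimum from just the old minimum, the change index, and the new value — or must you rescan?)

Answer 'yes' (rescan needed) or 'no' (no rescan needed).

Old min = -16 at index 3
Change at index 3: -16 -> -7
Index 3 WAS the min and new value -7 > old min -16. Must rescan other elements to find the new min.
Needs rescan: yes

Answer: yes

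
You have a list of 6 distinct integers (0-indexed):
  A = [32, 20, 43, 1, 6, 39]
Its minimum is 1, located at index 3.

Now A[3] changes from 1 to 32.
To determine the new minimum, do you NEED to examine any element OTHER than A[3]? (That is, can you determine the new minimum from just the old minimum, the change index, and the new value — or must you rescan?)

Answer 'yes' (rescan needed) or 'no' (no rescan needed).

Old min = 1 at index 3
Change at index 3: 1 -> 32
Index 3 WAS the min and new value 32 > old min 1. Must rescan other elements to find the new min.
Needs rescan: yes

Answer: yes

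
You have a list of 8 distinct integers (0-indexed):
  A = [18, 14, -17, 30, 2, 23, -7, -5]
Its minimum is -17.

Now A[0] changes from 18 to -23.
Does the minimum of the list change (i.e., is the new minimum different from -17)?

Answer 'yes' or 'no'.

Answer: yes

Derivation:
Old min = -17
Change: A[0] 18 -> -23
Changed element was NOT the min; min changes only if -23 < -17.
New min = -23; changed? yes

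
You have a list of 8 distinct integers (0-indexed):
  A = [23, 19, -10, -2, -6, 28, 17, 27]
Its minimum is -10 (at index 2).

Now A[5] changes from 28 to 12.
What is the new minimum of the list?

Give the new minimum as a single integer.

Answer: -10

Derivation:
Old min = -10 (at index 2)
Change: A[5] 28 -> 12
Changed element was NOT the old min.
  New min = min(old_min, new_val) = min(-10, 12) = -10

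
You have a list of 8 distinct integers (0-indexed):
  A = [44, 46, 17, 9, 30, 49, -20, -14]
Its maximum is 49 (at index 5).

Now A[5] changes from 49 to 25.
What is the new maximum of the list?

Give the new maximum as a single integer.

Old max = 49 (at index 5)
Change: A[5] 49 -> 25
Changed element WAS the max -> may need rescan.
  Max of remaining elements: 46
  New max = max(25, 46) = 46

Answer: 46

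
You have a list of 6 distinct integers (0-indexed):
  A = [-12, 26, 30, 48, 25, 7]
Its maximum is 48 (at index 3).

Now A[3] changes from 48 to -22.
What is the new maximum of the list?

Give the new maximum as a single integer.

Answer: 30

Derivation:
Old max = 48 (at index 3)
Change: A[3] 48 -> -22
Changed element WAS the max -> may need rescan.
  Max of remaining elements: 30
  New max = max(-22, 30) = 30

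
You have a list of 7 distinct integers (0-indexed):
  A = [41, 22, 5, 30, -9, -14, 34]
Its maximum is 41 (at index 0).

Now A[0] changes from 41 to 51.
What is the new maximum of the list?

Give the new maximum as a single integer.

Answer: 51

Derivation:
Old max = 41 (at index 0)
Change: A[0] 41 -> 51
Changed element WAS the max -> may need rescan.
  Max of remaining elements: 34
  New max = max(51, 34) = 51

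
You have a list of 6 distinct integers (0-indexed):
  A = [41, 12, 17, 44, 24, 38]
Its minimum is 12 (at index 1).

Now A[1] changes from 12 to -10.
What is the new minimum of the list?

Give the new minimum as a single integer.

Old min = 12 (at index 1)
Change: A[1] 12 -> -10
Changed element WAS the min. Need to check: is -10 still <= all others?
  Min of remaining elements: 17
  New min = min(-10, 17) = -10

Answer: -10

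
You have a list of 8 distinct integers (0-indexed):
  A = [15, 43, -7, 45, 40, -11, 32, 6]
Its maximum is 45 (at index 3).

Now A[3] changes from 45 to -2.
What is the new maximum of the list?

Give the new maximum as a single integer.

Answer: 43

Derivation:
Old max = 45 (at index 3)
Change: A[3] 45 -> -2
Changed element WAS the max -> may need rescan.
  Max of remaining elements: 43
  New max = max(-2, 43) = 43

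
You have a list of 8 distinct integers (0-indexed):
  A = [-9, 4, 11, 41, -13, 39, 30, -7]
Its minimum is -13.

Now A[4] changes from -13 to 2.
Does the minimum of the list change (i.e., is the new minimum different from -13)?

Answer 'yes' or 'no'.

Old min = -13
Change: A[4] -13 -> 2
Changed element was the min; new min must be rechecked.
New min = -9; changed? yes

Answer: yes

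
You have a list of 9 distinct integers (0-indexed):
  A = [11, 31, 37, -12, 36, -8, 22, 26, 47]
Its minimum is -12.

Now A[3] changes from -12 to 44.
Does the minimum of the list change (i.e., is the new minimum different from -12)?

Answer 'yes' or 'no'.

Old min = -12
Change: A[3] -12 -> 44
Changed element was the min; new min must be rechecked.
New min = -8; changed? yes

Answer: yes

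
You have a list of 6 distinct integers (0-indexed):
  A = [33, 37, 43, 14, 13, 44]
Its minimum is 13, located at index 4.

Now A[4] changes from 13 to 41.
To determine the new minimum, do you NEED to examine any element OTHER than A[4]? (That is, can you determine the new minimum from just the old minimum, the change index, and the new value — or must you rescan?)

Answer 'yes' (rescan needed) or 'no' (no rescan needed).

Old min = 13 at index 4
Change at index 4: 13 -> 41
Index 4 WAS the min and new value 41 > old min 13. Must rescan other elements to find the new min.
Needs rescan: yes

Answer: yes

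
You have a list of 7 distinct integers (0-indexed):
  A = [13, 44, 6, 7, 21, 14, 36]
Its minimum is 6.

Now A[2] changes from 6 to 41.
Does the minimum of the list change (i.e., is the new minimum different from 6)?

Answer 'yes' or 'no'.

Answer: yes

Derivation:
Old min = 6
Change: A[2] 6 -> 41
Changed element was the min; new min must be rechecked.
New min = 7; changed? yes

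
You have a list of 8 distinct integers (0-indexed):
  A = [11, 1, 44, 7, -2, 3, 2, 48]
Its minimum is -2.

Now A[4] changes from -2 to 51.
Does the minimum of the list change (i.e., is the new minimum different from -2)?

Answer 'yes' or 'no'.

Answer: yes

Derivation:
Old min = -2
Change: A[4] -2 -> 51
Changed element was the min; new min must be rechecked.
New min = 1; changed? yes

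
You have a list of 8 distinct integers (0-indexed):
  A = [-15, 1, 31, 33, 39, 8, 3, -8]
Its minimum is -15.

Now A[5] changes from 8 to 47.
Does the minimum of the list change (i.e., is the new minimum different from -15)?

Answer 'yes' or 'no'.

Answer: no

Derivation:
Old min = -15
Change: A[5] 8 -> 47
Changed element was NOT the min; min changes only if 47 < -15.
New min = -15; changed? no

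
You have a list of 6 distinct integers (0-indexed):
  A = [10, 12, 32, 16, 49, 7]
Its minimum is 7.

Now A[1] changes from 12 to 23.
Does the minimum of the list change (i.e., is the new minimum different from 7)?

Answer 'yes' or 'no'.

Answer: no

Derivation:
Old min = 7
Change: A[1] 12 -> 23
Changed element was NOT the min; min changes only if 23 < 7.
New min = 7; changed? no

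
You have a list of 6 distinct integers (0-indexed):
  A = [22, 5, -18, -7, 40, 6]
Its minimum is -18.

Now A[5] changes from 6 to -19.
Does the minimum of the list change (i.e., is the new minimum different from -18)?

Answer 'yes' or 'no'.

Answer: yes

Derivation:
Old min = -18
Change: A[5] 6 -> -19
Changed element was NOT the min; min changes only if -19 < -18.
New min = -19; changed? yes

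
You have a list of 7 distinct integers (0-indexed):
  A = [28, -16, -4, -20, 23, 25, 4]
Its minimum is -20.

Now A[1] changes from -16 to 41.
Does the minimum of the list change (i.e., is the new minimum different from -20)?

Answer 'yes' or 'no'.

Answer: no

Derivation:
Old min = -20
Change: A[1] -16 -> 41
Changed element was NOT the min; min changes only if 41 < -20.
New min = -20; changed? no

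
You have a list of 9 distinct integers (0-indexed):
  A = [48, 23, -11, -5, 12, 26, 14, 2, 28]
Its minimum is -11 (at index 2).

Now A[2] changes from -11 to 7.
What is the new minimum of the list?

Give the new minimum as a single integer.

Answer: -5

Derivation:
Old min = -11 (at index 2)
Change: A[2] -11 -> 7
Changed element WAS the min. Need to check: is 7 still <= all others?
  Min of remaining elements: -5
  New min = min(7, -5) = -5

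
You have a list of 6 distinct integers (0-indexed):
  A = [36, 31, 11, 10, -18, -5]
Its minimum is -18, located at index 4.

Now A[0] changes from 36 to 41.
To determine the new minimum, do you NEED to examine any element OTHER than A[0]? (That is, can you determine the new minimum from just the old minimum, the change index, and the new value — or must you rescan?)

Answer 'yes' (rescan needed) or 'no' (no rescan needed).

Old min = -18 at index 4
Change at index 0: 36 -> 41
Index 0 was NOT the min. New min = min(-18, 41). No rescan of other elements needed.
Needs rescan: no

Answer: no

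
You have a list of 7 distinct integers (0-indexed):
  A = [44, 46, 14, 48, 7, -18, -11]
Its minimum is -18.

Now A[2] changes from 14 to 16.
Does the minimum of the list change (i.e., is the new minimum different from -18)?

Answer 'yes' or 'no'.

Old min = -18
Change: A[2] 14 -> 16
Changed element was NOT the min; min changes only if 16 < -18.
New min = -18; changed? no

Answer: no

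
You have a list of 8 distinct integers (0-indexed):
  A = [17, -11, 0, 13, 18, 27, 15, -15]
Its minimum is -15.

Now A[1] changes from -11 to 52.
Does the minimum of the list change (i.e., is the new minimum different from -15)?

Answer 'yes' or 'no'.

Old min = -15
Change: A[1] -11 -> 52
Changed element was NOT the min; min changes only if 52 < -15.
New min = -15; changed? no

Answer: no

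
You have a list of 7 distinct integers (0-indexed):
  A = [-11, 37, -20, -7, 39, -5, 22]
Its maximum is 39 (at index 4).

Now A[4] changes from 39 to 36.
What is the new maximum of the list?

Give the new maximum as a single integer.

Old max = 39 (at index 4)
Change: A[4] 39 -> 36
Changed element WAS the max -> may need rescan.
  Max of remaining elements: 37
  New max = max(36, 37) = 37

Answer: 37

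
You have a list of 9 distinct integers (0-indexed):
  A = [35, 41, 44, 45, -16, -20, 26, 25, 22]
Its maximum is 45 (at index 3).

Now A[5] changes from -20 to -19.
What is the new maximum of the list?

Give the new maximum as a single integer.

Answer: 45

Derivation:
Old max = 45 (at index 3)
Change: A[5] -20 -> -19
Changed element was NOT the old max.
  New max = max(old_max, new_val) = max(45, -19) = 45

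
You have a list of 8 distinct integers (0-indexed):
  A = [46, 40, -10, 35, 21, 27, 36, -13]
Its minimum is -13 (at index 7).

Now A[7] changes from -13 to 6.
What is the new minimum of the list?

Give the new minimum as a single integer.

Answer: -10

Derivation:
Old min = -13 (at index 7)
Change: A[7] -13 -> 6
Changed element WAS the min. Need to check: is 6 still <= all others?
  Min of remaining elements: -10
  New min = min(6, -10) = -10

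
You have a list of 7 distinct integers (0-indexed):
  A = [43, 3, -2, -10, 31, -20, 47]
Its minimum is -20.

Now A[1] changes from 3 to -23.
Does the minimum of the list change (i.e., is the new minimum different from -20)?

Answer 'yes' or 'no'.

Old min = -20
Change: A[1] 3 -> -23
Changed element was NOT the min; min changes only if -23 < -20.
New min = -23; changed? yes

Answer: yes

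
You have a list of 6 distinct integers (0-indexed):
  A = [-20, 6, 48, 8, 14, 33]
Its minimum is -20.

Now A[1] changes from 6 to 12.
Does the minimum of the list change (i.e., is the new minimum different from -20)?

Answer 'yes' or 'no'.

Answer: no

Derivation:
Old min = -20
Change: A[1] 6 -> 12
Changed element was NOT the min; min changes only if 12 < -20.
New min = -20; changed? no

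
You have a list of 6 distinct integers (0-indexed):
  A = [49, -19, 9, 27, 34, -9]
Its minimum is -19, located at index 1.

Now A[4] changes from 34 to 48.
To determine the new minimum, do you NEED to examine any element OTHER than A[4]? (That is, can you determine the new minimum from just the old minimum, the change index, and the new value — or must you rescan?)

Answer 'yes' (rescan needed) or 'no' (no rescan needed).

Old min = -19 at index 1
Change at index 4: 34 -> 48
Index 4 was NOT the min. New min = min(-19, 48). No rescan of other elements needed.
Needs rescan: no

Answer: no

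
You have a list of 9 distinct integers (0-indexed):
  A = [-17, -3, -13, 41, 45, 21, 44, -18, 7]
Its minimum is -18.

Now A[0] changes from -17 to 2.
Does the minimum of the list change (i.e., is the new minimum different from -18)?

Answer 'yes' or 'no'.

Answer: no

Derivation:
Old min = -18
Change: A[0] -17 -> 2
Changed element was NOT the min; min changes only if 2 < -18.
New min = -18; changed? no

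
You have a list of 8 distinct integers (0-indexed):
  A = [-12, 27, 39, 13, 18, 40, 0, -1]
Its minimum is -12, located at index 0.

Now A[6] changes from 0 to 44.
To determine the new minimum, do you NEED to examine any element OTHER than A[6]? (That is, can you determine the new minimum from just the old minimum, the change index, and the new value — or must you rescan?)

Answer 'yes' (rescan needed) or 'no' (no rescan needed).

Old min = -12 at index 0
Change at index 6: 0 -> 44
Index 6 was NOT the min. New min = min(-12, 44). No rescan of other elements needed.
Needs rescan: no

Answer: no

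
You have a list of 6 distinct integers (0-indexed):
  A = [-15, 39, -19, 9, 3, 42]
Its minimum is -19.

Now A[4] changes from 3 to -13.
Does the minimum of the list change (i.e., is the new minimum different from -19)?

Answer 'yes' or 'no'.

Old min = -19
Change: A[4] 3 -> -13
Changed element was NOT the min; min changes only if -13 < -19.
New min = -19; changed? no

Answer: no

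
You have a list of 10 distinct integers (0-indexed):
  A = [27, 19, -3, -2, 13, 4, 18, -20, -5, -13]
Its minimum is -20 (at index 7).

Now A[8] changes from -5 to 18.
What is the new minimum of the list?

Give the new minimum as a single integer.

Old min = -20 (at index 7)
Change: A[8] -5 -> 18
Changed element was NOT the old min.
  New min = min(old_min, new_val) = min(-20, 18) = -20

Answer: -20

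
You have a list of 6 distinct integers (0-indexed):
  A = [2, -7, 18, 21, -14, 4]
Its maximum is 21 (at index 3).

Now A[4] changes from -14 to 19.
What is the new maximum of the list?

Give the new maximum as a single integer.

Answer: 21

Derivation:
Old max = 21 (at index 3)
Change: A[4] -14 -> 19
Changed element was NOT the old max.
  New max = max(old_max, new_val) = max(21, 19) = 21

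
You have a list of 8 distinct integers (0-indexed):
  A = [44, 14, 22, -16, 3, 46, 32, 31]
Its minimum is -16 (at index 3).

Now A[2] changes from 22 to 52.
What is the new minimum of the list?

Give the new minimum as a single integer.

Old min = -16 (at index 3)
Change: A[2] 22 -> 52
Changed element was NOT the old min.
  New min = min(old_min, new_val) = min(-16, 52) = -16

Answer: -16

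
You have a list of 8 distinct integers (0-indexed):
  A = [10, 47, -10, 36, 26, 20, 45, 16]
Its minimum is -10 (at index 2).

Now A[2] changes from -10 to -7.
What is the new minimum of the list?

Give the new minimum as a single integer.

Answer: -7

Derivation:
Old min = -10 (at index 2)
Change: A[2] -10 -> -7
Changed element WAS the min. Need to check: is -7 still <= all others?
  Min of remaining elements: 10
  New min = min(-7, 10) = -7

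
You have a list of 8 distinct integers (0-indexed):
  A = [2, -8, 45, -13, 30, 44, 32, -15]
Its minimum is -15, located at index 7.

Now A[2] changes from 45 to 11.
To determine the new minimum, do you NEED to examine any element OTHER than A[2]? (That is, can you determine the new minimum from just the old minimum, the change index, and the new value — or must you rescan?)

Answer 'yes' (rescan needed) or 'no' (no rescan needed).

Answer: no

Derivation:
Old min = -15 at index 7
Change at index 2: 45 -> 11
Index 2 was NOT the min. New min = min(-15, 11). No rescan of other elements needed.
Needs rescan: no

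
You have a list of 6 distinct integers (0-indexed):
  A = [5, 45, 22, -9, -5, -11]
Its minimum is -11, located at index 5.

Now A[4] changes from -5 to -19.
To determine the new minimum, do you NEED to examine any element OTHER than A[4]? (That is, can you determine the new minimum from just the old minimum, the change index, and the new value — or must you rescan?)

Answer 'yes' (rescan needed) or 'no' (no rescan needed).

Old min = -11 at index 5
Change at index 4: -5 -> -19
Index 4 was NOT the min. New min = min(-11, -19). No rescan of other elements needed.
Needs rescan: no

Answer: no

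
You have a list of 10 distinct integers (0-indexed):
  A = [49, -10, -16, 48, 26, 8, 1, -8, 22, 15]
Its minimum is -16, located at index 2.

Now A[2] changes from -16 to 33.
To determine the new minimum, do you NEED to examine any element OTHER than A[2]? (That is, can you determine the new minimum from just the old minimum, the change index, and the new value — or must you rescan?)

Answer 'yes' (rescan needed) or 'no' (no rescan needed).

Old min = -16 at index 2
Change at index 2: -16 -> 33
Index 2 WAS the min and new value 33 > old min -16. Must rescan other elements to find the new min.
Needs rescan: yes

Answer: yes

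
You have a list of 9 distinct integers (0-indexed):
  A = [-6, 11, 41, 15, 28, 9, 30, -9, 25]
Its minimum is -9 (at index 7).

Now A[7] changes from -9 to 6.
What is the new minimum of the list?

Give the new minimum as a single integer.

Answer: -6

Derivation:
Old min = -9 (at index 7)
Change: A[7] -9 -> 6
Changed element WAS the min. Need to check: is 6 still <= all others?
  Min of remaining elements: -6
  New min = min(6, -6) = -6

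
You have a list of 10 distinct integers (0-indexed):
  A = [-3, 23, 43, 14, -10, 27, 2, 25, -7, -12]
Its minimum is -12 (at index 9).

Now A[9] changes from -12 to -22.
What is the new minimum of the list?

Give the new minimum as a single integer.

Old min = -12 (at index 9)
Change: A[9] -12 -> -22
Changed element WAS the min. Need to check: is -22 still <= all others?
  Min of remaining elements: -10
  New min = min(-22, -10) = -22

Answer: -22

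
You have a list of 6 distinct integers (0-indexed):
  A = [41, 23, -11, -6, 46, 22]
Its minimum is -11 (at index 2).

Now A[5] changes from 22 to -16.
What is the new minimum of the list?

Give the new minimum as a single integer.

Answer: -16

Derivation:
Old min = -11 (at index 2)
Change: A[5] 22 -> -16
Changed element was NOT the old min.
  New min = min(old_min, new_val) = min(-11, -16) = -16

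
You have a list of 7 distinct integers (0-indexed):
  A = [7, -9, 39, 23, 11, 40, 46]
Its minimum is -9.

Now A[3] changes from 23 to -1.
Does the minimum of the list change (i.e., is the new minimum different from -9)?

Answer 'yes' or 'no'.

Old min = -9
Change: A[3] 23 -> -1
Changed element was NOT the min; min changes only if -1 < -9.
New min = -9; changed? no

Answer: no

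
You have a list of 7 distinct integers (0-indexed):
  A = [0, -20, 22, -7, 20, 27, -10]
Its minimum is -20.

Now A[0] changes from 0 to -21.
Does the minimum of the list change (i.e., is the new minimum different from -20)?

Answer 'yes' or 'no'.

Answer: yes

Derivation:
Old min = -20
Change: A[0] 0 -> -21
Changed element was NOT the min; min changes only if -21 < -20.
New min = -21; changed? yes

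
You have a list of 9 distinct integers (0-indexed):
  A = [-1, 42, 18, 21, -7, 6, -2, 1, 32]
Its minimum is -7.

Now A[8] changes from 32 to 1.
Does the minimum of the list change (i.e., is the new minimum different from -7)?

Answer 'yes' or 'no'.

Answer: no

Derivation:
Old min = -7
Change: A[8] 32 -> 1
Changed element was NOT the min; min changes only if 1 < -7.
New min = -7; changed? no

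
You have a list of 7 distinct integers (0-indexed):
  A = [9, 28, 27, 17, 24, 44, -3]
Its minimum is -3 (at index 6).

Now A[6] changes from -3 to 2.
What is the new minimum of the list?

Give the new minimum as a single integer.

Answer: 2

Derivation:
Old min = -3 (at index 6)
Change: A[6] -3 -> 2
Changed element WAS the min. Need to check: is 2 still <= all others?
  Min of remaining elements: 9
  New min = min(2, 9) = 2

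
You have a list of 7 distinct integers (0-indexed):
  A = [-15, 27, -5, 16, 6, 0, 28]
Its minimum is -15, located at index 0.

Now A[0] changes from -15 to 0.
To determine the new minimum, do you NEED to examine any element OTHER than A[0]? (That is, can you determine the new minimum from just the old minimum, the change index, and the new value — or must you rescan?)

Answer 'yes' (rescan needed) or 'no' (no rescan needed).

Answer: yes

Derivation:
Old min = -15 at index 0
Change at index 0: -15 -> 0
Index 0 WAS the min and new value 0 > old min -15. Must rescan other elements to find the new min.
Needs rescan: yes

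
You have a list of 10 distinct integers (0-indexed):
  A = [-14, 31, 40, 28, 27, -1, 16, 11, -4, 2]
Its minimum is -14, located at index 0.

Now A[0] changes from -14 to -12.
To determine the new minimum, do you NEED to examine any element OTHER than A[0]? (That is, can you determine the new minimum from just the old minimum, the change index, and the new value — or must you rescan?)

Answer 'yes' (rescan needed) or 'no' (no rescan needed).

Old min = -14 at index 0
Change at index 0: -14 -> -12
Index 0 WAS the min and new value -12 > old min -14. Must rescan other elements to find the new min.
Needs rescan: yes

Answer: yes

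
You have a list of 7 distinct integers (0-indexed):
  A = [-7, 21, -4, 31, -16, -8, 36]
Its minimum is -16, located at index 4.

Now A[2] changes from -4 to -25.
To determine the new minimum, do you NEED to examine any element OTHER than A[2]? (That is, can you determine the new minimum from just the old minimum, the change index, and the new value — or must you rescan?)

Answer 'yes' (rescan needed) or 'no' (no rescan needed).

Answer: no

Derivation:
Old min = -16 at index 4
Change at index 2: -4 -> -25
Index 2 was NOT the min. New min = min(-16, -25). No rescan of other elements needed.
Needs rescan: no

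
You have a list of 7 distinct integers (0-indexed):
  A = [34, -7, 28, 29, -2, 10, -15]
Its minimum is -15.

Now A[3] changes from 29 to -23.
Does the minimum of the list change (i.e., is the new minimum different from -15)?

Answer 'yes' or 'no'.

Answer: yes

Derivation:
Old min = -15
Change: A[3] 29 -> -23
Changed element was NOT the min; min changes only if -23 < -15.
New min = -23; changed? yes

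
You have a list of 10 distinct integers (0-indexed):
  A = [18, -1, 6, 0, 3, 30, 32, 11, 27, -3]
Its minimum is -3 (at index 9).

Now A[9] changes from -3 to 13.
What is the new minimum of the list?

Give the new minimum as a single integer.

Answer: -1

Derivation:
Old min = -3 (at index 9)
Change: A[9] -3 -> 13
Changed element WAS the min. Need to check: is 13 still <= all others?
  Min of remaining elements: -1
  New min = min(13, -1) = -1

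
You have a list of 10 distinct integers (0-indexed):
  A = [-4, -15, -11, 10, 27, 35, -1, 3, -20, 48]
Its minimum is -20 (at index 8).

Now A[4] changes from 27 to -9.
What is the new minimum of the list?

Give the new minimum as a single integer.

Answer: -20

Derivation:
Old min = -20 (at index 8)
Change: A[4] 27 -> -9
Changed element was NOT the old min.
  New min = min(old_min, new_val) = min(-20, -9) = -20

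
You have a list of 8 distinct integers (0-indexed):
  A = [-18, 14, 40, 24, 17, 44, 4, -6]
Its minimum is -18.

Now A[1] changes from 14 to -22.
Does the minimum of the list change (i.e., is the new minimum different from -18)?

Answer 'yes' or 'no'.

Answer: yes

Derivation:
Old min = -18
Change: A[1] 14 -> -22
Changed element was NOT the min; min changes only if -22 < -18.
New min = -22; changed? yes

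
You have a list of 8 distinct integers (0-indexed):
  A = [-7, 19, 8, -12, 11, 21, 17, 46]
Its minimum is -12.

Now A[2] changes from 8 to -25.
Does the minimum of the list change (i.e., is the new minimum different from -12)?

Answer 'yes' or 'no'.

Answer: yes

Derivation:
Old min = -12
Change: A[2] 8 -> -25
Changed element was NOT the min; min changes only if -25 < -12.
New min = -25; changed? yes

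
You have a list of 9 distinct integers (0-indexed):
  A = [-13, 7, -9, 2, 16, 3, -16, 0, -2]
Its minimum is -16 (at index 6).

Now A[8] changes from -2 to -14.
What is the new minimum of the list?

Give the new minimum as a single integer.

Old min = -16 (at index 6)
Change: A[8] -2 -> -14
Changed element was NOT the old min.
  New min = min(old_min, new_val) = min(-16, -14) = -16

Answer: -16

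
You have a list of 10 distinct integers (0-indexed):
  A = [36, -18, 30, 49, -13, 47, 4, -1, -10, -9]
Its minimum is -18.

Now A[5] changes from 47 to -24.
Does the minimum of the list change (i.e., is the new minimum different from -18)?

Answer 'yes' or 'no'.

Old min = -18
Change: A[5] 47 -> -24
Changed element was NOT the min; min changes only if -24 < -18.
New min = -24; changed? yes

Answer: yes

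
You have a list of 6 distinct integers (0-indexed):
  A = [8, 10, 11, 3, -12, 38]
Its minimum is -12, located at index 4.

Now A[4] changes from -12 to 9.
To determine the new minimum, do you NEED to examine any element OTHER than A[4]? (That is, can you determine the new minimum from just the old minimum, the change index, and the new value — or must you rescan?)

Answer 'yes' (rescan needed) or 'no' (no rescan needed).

Old min = -12 at index 4
Change at index 4: -12 -> 9
Index 4 WAS the min and new value 9 > old min -12. Must rescan other elements to find the new min.
Needs rescan: yes

Answer: yes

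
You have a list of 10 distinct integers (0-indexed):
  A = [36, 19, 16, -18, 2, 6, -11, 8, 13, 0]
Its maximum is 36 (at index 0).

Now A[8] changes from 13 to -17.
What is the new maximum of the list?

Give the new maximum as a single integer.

Answer: 36

Derivation:
Old max = 36 (at index 0)
Change: A[8] 13 -> -17
Changed element was NOT the old max.
  New max = max(old_max, new_val) = max(36, -17) = 36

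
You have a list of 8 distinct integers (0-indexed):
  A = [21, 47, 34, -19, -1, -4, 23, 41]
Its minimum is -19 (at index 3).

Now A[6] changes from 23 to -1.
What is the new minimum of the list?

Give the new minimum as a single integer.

Old min = -19 (at index 3)
Change: A[6] 23 -> -1
Changed element was NOT the old min.
  New min = min(old_min, new_val) = min(-19, -1) = -19

Answer: -19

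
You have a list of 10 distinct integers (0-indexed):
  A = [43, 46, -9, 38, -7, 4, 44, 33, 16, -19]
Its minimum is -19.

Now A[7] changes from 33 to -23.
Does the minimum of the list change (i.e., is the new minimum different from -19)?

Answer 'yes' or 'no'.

Old min = -19
Change: A[7] 33 -> -23
Changed element was NOT the min; min changes only if -23 < -19.
New min = -23; changed? yes

Answer: yes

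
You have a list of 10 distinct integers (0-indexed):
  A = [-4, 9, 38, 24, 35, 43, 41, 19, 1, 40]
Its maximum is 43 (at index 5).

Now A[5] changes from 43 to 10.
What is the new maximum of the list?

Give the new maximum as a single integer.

Answer: 41

Derivation:
Old max = 43 (at index 5)
Change: A[5] 43 -> 10
Changed element WAS the max -> may need rescan.
  Max of remaining elements: 41
  New max = max(10, 41) = 41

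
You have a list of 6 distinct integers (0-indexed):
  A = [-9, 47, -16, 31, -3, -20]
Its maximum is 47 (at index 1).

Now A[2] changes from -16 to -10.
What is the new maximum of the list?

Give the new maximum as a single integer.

Old max = 47 (at index 1)
Change: A[2] -16 -> -10
Changed element was NOT the old max.
  New max = max(old_max, new_val) = max(47, -10) = 47

Answer: 47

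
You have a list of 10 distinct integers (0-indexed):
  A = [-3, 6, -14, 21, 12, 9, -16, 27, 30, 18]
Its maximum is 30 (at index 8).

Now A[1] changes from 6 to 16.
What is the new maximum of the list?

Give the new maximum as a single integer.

Answer: 30

Derivation:
Old max = 30 (at index 8)
Change: A[1] 6 -> 16
Changed element was NOT the old max.
  New max = max(old_max, new_val) = max(30, 16) = 30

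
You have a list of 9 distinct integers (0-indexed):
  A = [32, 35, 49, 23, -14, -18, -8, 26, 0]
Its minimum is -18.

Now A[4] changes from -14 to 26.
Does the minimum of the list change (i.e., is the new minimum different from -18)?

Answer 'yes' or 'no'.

Old min = -18
Change: A[4] -14 -> 26
Changed element was NOT the min; min changes only if 26 < -18.
New min = -18; changed? no

Answer: no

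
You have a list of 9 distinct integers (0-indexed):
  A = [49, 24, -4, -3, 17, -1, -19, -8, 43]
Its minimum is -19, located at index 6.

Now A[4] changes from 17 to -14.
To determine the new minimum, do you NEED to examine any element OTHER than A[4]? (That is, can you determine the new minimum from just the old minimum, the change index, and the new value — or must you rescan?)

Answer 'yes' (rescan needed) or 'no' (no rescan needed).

Old min = -19 at index 6
Change at index 4: 17 -> -14
Index 4 was NOT the min. New min = min(-19, -14). No rescan of other elements needed.
Needs rescan: no

Answer: no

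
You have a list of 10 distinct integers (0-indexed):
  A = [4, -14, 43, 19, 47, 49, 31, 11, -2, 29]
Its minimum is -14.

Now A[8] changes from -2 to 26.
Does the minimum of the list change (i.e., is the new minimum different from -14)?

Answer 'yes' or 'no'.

Answer: no

Derivation:
Old min = -14
Change: A[8] -2 -> 26
Changed element was NOT the min; min changes only if 26 < -14.
New min = -14; changed? no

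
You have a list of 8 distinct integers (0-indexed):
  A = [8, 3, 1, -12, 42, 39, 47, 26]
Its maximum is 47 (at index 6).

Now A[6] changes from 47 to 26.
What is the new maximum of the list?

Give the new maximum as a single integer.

Old max = 47 (at index 6)
Change: A[6] 47 -> 26
Changed element WAS the max -> may need rescan.
  Max of remaining elements: 42
  New max = max(26, 42) = 42

Answer: 42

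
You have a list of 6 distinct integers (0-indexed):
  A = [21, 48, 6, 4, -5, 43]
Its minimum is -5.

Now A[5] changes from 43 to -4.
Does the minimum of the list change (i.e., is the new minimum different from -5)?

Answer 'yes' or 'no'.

Old min = -5
Change: A[5] 43 -> -4
Changed element was NOT the min; min changes only if -4 < -5.
New min = -5; changed? no

Answer: no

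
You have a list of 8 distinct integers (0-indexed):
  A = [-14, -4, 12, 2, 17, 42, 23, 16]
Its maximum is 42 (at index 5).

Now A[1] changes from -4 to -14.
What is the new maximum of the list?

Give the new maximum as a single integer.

Answer: 42

Derivation:
Old max = 42 (at index 5)
Change: A[1] -4 -> -14
Changed element was NOT the old max.
  New max = max(old_max, new_val) = max(42, -14) = 42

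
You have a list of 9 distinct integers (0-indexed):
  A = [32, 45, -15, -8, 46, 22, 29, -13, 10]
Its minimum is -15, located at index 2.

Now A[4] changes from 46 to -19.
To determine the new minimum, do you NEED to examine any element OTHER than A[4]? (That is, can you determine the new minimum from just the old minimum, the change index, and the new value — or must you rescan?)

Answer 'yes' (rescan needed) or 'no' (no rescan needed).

Answer: no

Derivation:
Old min = -15 at index 2
Change at index 4: 46 -> -19
Index 4 was NOT the min. New min = min(-15, -19). No rescan of other elements needed.
Needs rescan: no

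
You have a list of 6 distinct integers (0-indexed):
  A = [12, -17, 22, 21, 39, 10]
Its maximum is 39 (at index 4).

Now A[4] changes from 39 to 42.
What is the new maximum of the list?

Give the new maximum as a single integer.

Answer: 42

Derivation:
Old max = 39 (at index 4)
Change: A[4] 39 -> 42
Changed element WAS the max -> may need rescan.
  Max of remaining elements: 22
  New max = max(42, 22) = 42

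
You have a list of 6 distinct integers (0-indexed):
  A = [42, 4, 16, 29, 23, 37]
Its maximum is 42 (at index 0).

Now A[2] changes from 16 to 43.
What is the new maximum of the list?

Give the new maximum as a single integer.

Answer: 43

Derivation:
Old max = 42 (at index 0)
Change: A[2] 16 -> 43
Changed element was NOT the old max.
  New max = max(old_max, new_val) = max(42, 43) = 43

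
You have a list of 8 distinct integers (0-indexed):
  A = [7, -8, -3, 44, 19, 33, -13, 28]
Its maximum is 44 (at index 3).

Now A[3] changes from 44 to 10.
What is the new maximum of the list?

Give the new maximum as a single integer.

Old max = 44 (at index 3)
Change: A[3] 44 -> 10
Changed element WAS the max -> may need rescan.
  Max of remaining elements: 33
  New max = max(10, 33) = 33

Answer: 33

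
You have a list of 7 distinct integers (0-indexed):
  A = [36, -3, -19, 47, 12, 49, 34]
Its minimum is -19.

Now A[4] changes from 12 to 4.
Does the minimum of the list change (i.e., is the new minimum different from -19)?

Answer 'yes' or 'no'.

Old min = -19
Change: A[4] 12 -> 4
Changed element was NOT the min; min changes only if 4 < -19.
New min = -19; changed? no

Answer: no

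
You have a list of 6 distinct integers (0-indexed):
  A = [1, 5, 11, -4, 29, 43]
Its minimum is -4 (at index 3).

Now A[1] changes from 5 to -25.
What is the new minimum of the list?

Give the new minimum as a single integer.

Answer: -25

Derivation:
Old min = -4 (at index 3)
Change: A[1] 5 -> -25
Changed element was NOT the old min.
  New min = min(old_min, new_val) = min(-4, -25) = -25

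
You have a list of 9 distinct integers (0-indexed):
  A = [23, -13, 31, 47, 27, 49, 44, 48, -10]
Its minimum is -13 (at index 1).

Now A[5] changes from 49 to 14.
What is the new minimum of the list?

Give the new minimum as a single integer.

Answer: -13

Derivation:
Old min = -13 (at index 1)
Change: A[5] 49 -> 14
Changed element was NOT the old min.
  New min = min(old_min, new_val) = min(-13, 14) = -13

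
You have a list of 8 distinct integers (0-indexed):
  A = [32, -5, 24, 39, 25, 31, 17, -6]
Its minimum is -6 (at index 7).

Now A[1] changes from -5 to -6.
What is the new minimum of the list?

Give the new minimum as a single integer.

Old min = -6 (at index 7)
Change: A[1] -5 -> -6
Changed element was NOT the old min.
  New min = min(old_min, new_val) = min(-6, -6) = -6

Answer: -6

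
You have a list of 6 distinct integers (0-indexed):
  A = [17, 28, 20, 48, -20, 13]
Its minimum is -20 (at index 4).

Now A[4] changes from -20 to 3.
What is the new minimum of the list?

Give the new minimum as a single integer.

Answer: 3

Derivation:
Old min = -20 (at index 4)
Change: A[4] -20 -> 3
Changed element WAS the min. Need to check: is 3 still <= all others?
  Min of remaining elements: 13
  New min = min(3, 13) = 3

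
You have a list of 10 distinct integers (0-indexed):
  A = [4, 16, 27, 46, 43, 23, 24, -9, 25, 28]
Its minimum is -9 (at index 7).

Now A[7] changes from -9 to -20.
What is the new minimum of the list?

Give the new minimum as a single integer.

Old min = -9 (at index 7)
Change: A[7] -9 -> -20
Changed element WAS the min. Need to check: is -20 still <= all others?
  Min of remaining elements: 4
  New min = min(-20, 4) = -20

Answer: -20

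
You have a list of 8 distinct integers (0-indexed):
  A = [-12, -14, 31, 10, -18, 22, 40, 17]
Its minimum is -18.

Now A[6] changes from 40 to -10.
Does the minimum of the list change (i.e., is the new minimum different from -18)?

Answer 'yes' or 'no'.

Old min = -18
Change: A[6] 40 -> -10
Changed element was NOT the min; min changes only if -10 < -18.
New min = -18; changed? no

Answer: no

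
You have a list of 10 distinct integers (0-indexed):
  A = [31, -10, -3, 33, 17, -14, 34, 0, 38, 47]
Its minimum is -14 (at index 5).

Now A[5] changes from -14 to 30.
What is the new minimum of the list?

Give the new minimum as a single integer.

Answer: -10

Derivation:
Old min = -14 (at index 5)
Change: A[5] -14 -> 30
Changed element WAS the min. Need to check: is 30 still <= all others?
  Min of remaining elements: -10
  New min = min(30, -10) = -10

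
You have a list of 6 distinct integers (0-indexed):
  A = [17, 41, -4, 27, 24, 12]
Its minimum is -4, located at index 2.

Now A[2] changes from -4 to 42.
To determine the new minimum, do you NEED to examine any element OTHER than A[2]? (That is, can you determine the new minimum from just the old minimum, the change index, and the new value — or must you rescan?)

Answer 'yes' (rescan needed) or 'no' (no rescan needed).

Answer: yes

Derivation:
Old min = -4 at index 2
Change at index 2: -4 -> 42
Index 2 WAS the min and new value 42 > old min -4. Must rescan other elements to find the new min.
Needs rescan: yes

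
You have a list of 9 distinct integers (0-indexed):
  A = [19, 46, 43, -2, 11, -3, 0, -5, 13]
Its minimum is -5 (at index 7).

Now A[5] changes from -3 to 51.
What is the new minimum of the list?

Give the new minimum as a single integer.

Answer: -5

Derivation:
Old min = -5 (at index 7)
Change: A[5] -3 -> 51
Changed element was NOT the old min.
  New min = min(old_min, new_val) = min(-5, 51) = -5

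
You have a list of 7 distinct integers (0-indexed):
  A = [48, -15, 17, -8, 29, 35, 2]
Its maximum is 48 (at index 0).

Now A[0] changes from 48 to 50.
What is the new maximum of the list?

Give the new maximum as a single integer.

Old max = 48 (at index 0)
Change: A[0] 48 -> 50
Changed element WAS the max -> may need rescan.
  Max of remaining elements: 35
  New max = max(50, 35) = 50

Answer: 50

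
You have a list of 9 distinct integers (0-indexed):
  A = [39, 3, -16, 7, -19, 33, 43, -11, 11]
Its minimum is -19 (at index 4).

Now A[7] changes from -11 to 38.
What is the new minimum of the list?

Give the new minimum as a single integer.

Answer: -19

Derivation:
Old min = -19 (at index 4)
Change: A[7] -11 -> 38
Changed element was NOT the old min.
  New min = min(old_min, new_val) = min(-19, 38) = -19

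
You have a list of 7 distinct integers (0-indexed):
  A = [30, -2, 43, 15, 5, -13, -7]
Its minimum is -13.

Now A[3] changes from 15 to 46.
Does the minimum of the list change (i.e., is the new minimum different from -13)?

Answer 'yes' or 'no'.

Old min = -13
Change: A[3] 15 -> 46
Changed element was NOT the min; min changes only if 46 < -13.
New min = -13; changed? no

Answer: no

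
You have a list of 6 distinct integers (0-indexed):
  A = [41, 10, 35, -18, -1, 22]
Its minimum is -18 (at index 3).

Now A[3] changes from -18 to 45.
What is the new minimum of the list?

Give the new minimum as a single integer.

Answer: -1

Derivation:
Old min = -18 (at index 3)
Change: A[3] -18 -> 45
Changed element WAS the min. Need to check: is 45 still <= all others?
  Min of remaining elements: -1
  New min = min(45, -1) = -1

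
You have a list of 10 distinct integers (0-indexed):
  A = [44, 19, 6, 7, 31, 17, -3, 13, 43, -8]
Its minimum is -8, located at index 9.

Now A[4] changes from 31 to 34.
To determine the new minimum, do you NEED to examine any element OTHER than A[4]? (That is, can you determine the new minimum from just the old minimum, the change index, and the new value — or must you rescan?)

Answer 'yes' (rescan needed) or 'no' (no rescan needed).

Old min = -8 at index 9
Change at index 4: 31 -> 34
Index 4 was NOT the min. New min = min(-8, 34). No rescan of other elements needed.
Needs rescan: no

Answer: no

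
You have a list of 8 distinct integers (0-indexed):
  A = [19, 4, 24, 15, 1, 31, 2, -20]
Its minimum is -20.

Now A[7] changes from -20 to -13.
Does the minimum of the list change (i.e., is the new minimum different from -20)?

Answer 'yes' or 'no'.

Old min = -20
Change: A[7] -20 -> -13
Changed element was the min; new min must be rechecked.
New min = -13; changed? yes

Answer: yes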